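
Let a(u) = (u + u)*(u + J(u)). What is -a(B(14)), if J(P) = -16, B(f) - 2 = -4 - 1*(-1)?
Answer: -34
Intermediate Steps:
B(f) = -1 (B(f) = 2 + (-4 - 1*(-1)) = 2 + (-4 + 1) = 2 - 3 = -1)
a(u) = 2*u*(-16 + u) (a(u) = (u + u)*(u - 16) = (2*u)*(-16 + u) = 2*u*(-16 + u))
-a(B(14)) = -2*(-1)*(-16 - 1) = -2*(-1)*(-17) = -1*34 = -34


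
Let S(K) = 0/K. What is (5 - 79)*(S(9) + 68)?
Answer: -5032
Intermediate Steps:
S(K) = 0
(5 - 79)*(S(9) + 68) = (5 - 79)*(0 + 68) = -74*68 = -5032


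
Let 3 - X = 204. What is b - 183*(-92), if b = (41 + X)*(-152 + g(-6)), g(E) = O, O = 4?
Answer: 40516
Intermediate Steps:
X = -201 (X = 3 - 1*204 = 3 - 204 = -201)
g(E) = 4
b = 23680 (b = (41 - 201)*(-152 + 4) = -160*(-148) = 23680)
b - 183*(-92) = 23680 - 183*(-92) = 23680 + 16836 = 40516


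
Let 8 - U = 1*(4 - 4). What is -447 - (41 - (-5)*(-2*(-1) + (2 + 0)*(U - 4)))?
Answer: -538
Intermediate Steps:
U = 8 (U = 8 - (4 - 4) = 8 - 0 = 8 - 1*0 = 8 + 0 = 8)
-447 - (41 - (-5)*(-2*(-1) + (2 + 0)*(U - 4))) = -447 - (41 - (-5)*(-2*(-1) + (2 + 0)*(8 - 4))) = -447 - (41 - (-5)*(2 + 2*4)) = -447 - (41 - (-5)*(2 + 8)) = -447 - (41 - (-5)*10) = -447 - (41 - 1*(-50)) = -447 - (41 + 50) = -447 - 1*91 = -447 - 91 = -538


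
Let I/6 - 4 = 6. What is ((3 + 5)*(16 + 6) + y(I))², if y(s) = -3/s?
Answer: 12383361/400 ≈ 30958.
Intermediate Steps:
I = 60 (I = 24 + 6*6 = 24 + 36 = 60)
((3 + 5)*(16 + 6) + y(I))² = ((3 + 5)*(16 + 6) - 3/60)² = (8*22 - 3*1/60)² = (176 - 1/20)² = (3519/20)² = 12383361/400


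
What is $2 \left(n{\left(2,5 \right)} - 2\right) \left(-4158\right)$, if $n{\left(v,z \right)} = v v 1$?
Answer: $-16632$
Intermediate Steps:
$n{\left(v,z \right)} = v^{2}$ ($n{\left(v,z \right)} = v^{2} \cdot 1 = v^{2}$)
$2 \left(n{\left(2,5 \right)} - 2\right) \left(-4158\right) = 2 \left(2^{2} - 2\right) \left(-4158\right) = 2 \left(4 - 2\right) \left(-4158\right) = 2 \cdot 2 \left(-4158\right) = 4 \left(-4158\right) = -16632$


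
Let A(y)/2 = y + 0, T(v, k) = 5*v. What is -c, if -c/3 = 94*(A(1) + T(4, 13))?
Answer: 6204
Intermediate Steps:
A(y) = 2*y (A(y) = 2*(y + 0) = 2*y)
c = -6204 (c = -282*(2*1 + 5*4) = -282*(2 + 20) = -282*22 = -3*2068 = -6204)
-c = -1*(-6204) = 6204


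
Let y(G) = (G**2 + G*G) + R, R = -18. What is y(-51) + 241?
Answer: 5425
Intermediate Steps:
y(G) = -18 + 2*G**2 (y(G) = (G**2 + G*G) - 18 = (G**2 + G**2) - 18 = 2*G**2 - 18 = -18 + 2*G**2)
y(-51) + 241 = (-18 + 2*(-51)**2) + 241 = (-18 + 2*2601) + 241 = (-18 + 5202) + 241 = 5184 + 241 = 5425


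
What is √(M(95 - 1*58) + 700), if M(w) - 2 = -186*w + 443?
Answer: I*√5737 ≈ 75.743*I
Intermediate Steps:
M(w) = 445 - 186*w (M(w) = 2 + (-186*w + 443) = 2 + (443 - 186*w) = 445 - 186*w)
√(M(95 - 1*58) + 700) = √((445 - 186*(95 - 1*58)) + 700) = √((445 - 186*(95 - 58)) + 700) = √((445 - 186*37) + 700) = √((445 - 6882) + 700) = √(-6437 + 700) = √(-5737) = I*√5737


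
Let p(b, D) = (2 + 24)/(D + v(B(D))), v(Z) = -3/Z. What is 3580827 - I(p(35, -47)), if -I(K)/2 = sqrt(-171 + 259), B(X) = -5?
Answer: 3580827 + 4*sqrt(22) ≈ 3.5808e+6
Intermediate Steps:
p(b, D) = 26/(3/5 + D) (p(b, D) = (2 + 24)/(D - 3/(-5)) = 26/(D - 3*(-1/5)) = 26/(D + 3/5) = 26/(3/5 + D))
I(K) = -4*sqrt(22) (I(K) = -2*sqrt(-171 + 259) = -4*sqrt(22))
3580827 - I(p(35, -47)) = 3580827 - (-4)*sqrt(22) = 3580827 + 4*sqrt(22)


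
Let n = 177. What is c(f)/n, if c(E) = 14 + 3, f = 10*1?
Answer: 17/177 ≈ 0.096045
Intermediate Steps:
f = 10
c(E) = 17
c(f)/n = 17/177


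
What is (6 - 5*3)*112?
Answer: -1008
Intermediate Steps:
(6 - 5*3)*112 = (6 - 15)*112 = -9*112 = -1008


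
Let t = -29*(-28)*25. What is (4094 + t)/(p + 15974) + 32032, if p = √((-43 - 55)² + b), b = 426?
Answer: 4086815709214/127579323 - 12197*√10030/127579323 ≈ 32034.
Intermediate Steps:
p = √10030 (p = √((-43 - 55)² + 426) = √((-98)² + 426) = √(9604 + 426) = √10030 ≈ 100.15)
t = 20300 (t = 812*25 = 20300)
(4094 + t)/(p + 15974) + 32032 = (4094 + 20300)/(√10030 + 15974) + 32032 = 24394/(15974 + √10030) + 32032 = 32032 + 24394/(15974 + √10030)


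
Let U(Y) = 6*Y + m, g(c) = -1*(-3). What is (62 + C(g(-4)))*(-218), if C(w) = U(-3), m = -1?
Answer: -9374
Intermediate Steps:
g(c) = 3
U(Y) = -1 + 6*Y (U(Y) = 6*Y - 1 = -1 + 6*Y)
C(w) = -19 (C(w) = -1 + 6*(-3) = -1 - 18 = -19)
(62 + C(g(-4)))*(-218) = (62 - 19)*(-218) = 43*(-218) = -9374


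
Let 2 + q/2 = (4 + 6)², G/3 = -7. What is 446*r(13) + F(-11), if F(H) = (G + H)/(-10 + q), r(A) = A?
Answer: 539198/93 ≈ 5797.8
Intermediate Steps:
G = -21 (G = 3*(-7) = -21)
q = 196 (q = -4 + 2*(4 + 6)² = -4 + 2*10² = -4 + 2*100 = -4 + 200 = 196)
F(H) = -7/62 + H/186 (F(H) = (-21 + H)/(-10 + 196) = (-21 + H)/186 = (-21 + H)*(1/186) = -7/62 + H/186)
446*r(13) + F(-11) = 446*13 + (-7/62 + (1/186)*(-11)) = 5798 + (-7/62 - 11/186) = 5798 - 16/93 = 539198/93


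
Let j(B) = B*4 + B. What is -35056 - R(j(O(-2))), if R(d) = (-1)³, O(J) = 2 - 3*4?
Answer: -35055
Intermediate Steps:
O(J) = -10 (O(J) = 2 - 12 = -10)
j(B) = 5*B (j(B) = 4*B + B = 5*B)
R(d) = -1
-35056 - R(j(O(-2))) = -35056 - 1*(-1) = -35056 + 1 = -35055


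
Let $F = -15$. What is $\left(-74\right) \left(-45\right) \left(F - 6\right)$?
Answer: $-69930$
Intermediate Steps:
$\left(-74\right) \left(-45\right) \left(F - 6\right) = \left(-74\right) \left(-45\right) \left(-15 - 6\right) = 3330 \left(-15 - 6\right) = 3330 \left(-21\right) = -69930$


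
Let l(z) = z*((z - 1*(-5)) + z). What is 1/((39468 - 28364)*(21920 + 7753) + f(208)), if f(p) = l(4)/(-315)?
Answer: 315/103789032428 ≈ 3.0350e-9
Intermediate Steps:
l(z) = z*(5 + 2*z) (l(z) = z*((z + 5) + z) = z*((5 + z) + z) = z*(5 + 2*z))
f(p) = -52/315 (f(p) = (4*(5 + 2*4))/(-315) = (4*(5 + 8))*(-1/315) = (4*13)*(-1/315) = 52*(-1/315) = -52/315)
1/((39468 - 28364)*(21920 + 7753) + f(208)) = 1/((39468 - 28364)*(21920 + 7753) - 52/315) = 1/(11104*29673 - 52/315) = 1/(329488992 - 52/315) = 1/(103789032428/315) = 315/103789032428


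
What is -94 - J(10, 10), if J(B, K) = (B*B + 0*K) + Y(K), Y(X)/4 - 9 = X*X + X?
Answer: -670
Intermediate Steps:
Y(X) = 36 + 4*X + 4*X**2 (Y(X) = 36 + 4*(X*X + X) = 36 + 4*(X**2 + X) = 36 + 4*(X + X**2) = 36 + (4*X + 4*X**2) = 36 + 4*X + 4*X**2)
J(B, K) = 36 + B**2 + 4*K + 4*K**2 (J(B, K) = (B*B + 0*K) + (36 + 4*K + 4*K**2) = (B**2 + 0) + (36 + 4*K + 4*K**2) = B**2 + (36 + 4*K + 4*K**2) = 36 + B**2 + 4*K + 4*K**2)
-94 - J(10, 10) = -94 - (36 + 10**2 + 4*10 + 4*10**2) = -94 - (36 + 100 + 40 + 4*100) = -94 - (36 + 100 + 40 + 400) = -94 - 1*576 = -94 - 576 = -670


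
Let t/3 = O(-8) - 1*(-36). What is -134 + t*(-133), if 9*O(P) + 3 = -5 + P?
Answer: -41366/3 ≈ -13789.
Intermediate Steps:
O(P) = -8/9 + P/9 (O(P) = -⅓ + (-5 + P)/9 = -⅓ + (-5/9 + P/9) = -8/9 + P/9)
t = 308/3 (t = 3*((-8/9 + (⅑)*(-8)) - 1*(-36)) = 3*((-8/9 - 8/9) + 36) = 3*(-16/9 + 36) = 3*(308/9) = 308/3 ≈ 102.67)
-134 + t*(-133) = -134 + (308/3)*(-133) = -134 - 40964/3 = -41366/3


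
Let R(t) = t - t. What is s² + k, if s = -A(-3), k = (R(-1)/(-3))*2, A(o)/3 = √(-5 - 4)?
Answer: -81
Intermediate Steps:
R(t) = 0
A(o) = 9*I (A(o) = 3*√(-5 - 4) = 3*√(-9) = 3*(3*I) = 9*I)
k = 0 (k = (0/(-3))*2 = -⅓*0*2 = 0*2 = 0)
s = -9*I ≈ -9.0*I
s² + k = (-9*I)² + 0 = -81 + 0 = -81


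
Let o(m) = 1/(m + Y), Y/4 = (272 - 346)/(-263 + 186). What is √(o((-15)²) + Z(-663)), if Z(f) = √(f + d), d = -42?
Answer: √(1356817 + 310499641*I*√705)/17621 ≈ 3.6439 + 3.6433*I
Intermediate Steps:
Y = 296/77 (Y = 4*((272 - 346)/(-263 + 186)) = 4*(-74/(-77)) = 4*(-74*(-1/77)) = 4*(74/77) = 296/77 ≈ 3.8442)
o(m) = 1/(296/77 + m) (o(m) = 1/(m + 296/77) = 1/(296/77 + m))
Z(f) = √(-42 + f) (Z(f) = √(f - 42) = √(-42 + f))
√(o((-15)²) + Z(-663)) = √(77/(296 + 77*(-15)²) + √(-42 - 663)) = √(77/(296 + 77*225) + √(-705)) = √(77/(296 + 17325) + I*√705) = √(77/17621 + I*√705)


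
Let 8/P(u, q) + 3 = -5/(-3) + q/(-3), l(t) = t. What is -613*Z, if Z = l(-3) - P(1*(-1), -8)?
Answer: 5517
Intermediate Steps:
P(u, q) = 8/(-4/3 - q/3) (P(u, q) = 8/(-3 + (-5/(-3) + q/(-3))) = 8/(-3 + (-5*(-1/3) + q*(-1/3))) = 8/(-3 + (5/3 - q/3)) = 8/(-4/3 - q/3))
Z = -9 (Z = -3 - (-24)/(4 - 8) = -3 - (-24)/(-4) = -3 - (-24)*(-1)/4 = -3 - 1*6 = -3 - 6 = -9)
-613*Z = -613*(-9) = 5517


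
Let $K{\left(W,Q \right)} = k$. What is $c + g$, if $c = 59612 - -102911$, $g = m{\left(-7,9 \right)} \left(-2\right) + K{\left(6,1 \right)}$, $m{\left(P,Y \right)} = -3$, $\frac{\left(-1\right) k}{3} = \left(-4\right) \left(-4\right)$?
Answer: $162481$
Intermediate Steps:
$k = -48$ ($k = - 3 \left(\left(-4\right) \left(-4\right)\right) = \left(-3\right) 16 = -48$)
$K{\left(W,Q \right)} = -48$
$g = -42$ ($g = \left(-3\right) \left(-2\right) - 48 = 6 - 48 = -42$)
$c = 162523$ ($c = 59612 + 102911 = 162523$)
$c + g = 162523 - 42 = 162481$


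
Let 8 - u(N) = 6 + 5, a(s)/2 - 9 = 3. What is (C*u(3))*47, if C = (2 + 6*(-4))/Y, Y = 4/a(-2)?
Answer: 18612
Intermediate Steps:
a(s) = 24 (a(s) = 18 + 2*3 = 18 + 6 = 24)
Y = ⅙ (Y = 4/24 = 4*(1/24) = ⅙ ≈ 0.16667)
C = -132 (C = (2 + 6*(-4))/(⅙) = (2 - 24)*6 = -22*6 = -132)
u(N) = -3 (u(N) = 8 - (6 + 5) = 8 - 1*11 = 8 - 11 = -3)
(C*u(3))*47 = -132*(-3)*47 = 396*47 = 18612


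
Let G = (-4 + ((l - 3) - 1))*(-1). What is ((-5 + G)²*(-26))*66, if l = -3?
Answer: -61776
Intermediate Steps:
G = 11 (G = (-4 + ((-3 - 3) - 1))*(-1) = (-4 + (-6 - 1))*(-1) = (-4 - 7)*(-1) = -11*(-1) = 11)
((-5 + G)²*(-26))*66 = ((-5 + 11)²*(-26))*66 = (6²*(-26))*66 = (36*(-26))*66 = -936*66 = -61776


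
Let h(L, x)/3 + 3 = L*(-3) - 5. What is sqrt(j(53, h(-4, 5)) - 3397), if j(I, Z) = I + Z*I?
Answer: 2*I*sqrt(677) ≈ 52.038*I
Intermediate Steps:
h(L, x) = -24 - 9*L (h(L, x) = -9 + 3*(L*(-3) - 5) = -9 + 3*(-3*L - 5) = -9 + 3*(-5 - 3*L) = -9 + (-15 - 9*L) = -24 - 9*L)
j(I, Z) = I + I*Z
sqrt(j(53, h(-4, 5)) - 3397) = sqrt(53*(1 + (-24 - 9*(-4))) - 3397) = sqrt(53*(1 + (-24 + 36)) - 3397) = sqrt(53*(1 + 12) - 3397) = sqrt(53*13 - 3397) = sqrt(689 - 3397) = sqrt(-2708) = 2*I*sqrt(677)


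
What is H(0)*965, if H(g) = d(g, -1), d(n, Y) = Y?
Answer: -965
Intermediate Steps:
H(g) = -1
H(0)*965 = -1*965 = -965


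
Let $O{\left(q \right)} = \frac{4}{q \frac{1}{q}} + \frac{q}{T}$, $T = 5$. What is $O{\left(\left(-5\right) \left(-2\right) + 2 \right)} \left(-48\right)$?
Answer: $- \frac{1536}{5} \approx -307.2$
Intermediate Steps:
$O{\left(q \right)} = 4 + \frac{q}{5}$ ($O{\left(q \right)} = \frac{4}{q \frac{1}{q}} + \frac{q}{5} = \frac{4}{1} + q \frac{1}{5} = 4 \cdot 1 + \frac{q}{5} = 4 + \frac{q}{5}$)
$O{\left(\left(-5\right) \left(-2\right) + 2 \right)} \left(-48\right) = \left(4 + \frac{\left(-5\right) \left(-2\right) + 2}{5}\right) \left(-48\right) = \left(4 + \frac{10 + 2}{5}\right) \left(-48\right) = \left(4 + \frac{1}{5} \cdot 12\right) \left(-48\right) = \left(4 + \frac{12}{5}\right) \left(-48\right) = \frac{32}{5} \left(-48\right) = - \frac{1536}{5}$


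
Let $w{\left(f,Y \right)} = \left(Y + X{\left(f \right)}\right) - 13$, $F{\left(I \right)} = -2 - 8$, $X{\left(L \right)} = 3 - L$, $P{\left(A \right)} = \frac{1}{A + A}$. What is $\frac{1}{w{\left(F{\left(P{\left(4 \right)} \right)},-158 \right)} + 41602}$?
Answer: $\frac{1}{41444} \approx 2.4129 \cdot 10^{-5}$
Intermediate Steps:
$P{\left(A \right)} = \frac{1}{2 A}$
$F{\left(I \right)} = -10$ ($F{\left(I \right)} = -2 - 8 = -10$)
$w{\left(f,Y \right)} = -10 + Y - f$ ($w{\left(f,Y \right)} = \left(Y - \left(-3 + f\right)\right) - 13 = \left(3 + Y - f\right) - 13 = -10 + Y - f$)
$\frac{1}{w{\left(F{\left(P{\left(4 \right)} \right)},-158 \right)} + 41602} = \frac{1}{\left(-10 - 158 - -10\right) + 41602} = \frac{1}{\left(-10 - 158 + 10\right) + 41602} = \frac{1}{-158 + 41602} = \frac{1}{41444}$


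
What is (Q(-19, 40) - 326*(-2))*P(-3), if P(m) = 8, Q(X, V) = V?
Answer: 5536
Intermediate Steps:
(Q(-19, 40) - 326*(-2))*P(-3) = (40 - 326*(-2))*8 = (40 + 652)*8 = 692*8 = 5536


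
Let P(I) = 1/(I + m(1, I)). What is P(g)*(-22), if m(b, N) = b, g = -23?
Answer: 1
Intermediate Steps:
P(I) = 1/(1 + I) (P(I) = 1/(I + 1) = 1/(1 + I))
P(g)*(-22) = -22/(1 - 23) = -22/(-22) = -1/22*(-22) = 1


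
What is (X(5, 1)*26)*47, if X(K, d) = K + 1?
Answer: 7332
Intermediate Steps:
X(K, d) = 1 + K
(X(5, 1)*26)*47 = ((1 + 5)*26)*47 = (6*26)*47 = 156*47 = 7332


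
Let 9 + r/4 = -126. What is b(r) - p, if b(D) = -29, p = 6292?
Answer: -6321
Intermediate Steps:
r = -540 (r = -36 + 4*(-126) = -36 - 504 = -540)
b(r) - p = -29 - 1*6292 = -29 - 6292 = -6321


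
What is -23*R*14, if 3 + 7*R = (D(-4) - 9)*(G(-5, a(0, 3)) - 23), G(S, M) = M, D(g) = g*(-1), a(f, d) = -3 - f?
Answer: -5842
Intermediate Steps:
D(g) = -g
R = 127/7 (R = -3/7 + ((-1*(-4) - 9)*((-3 - 1*0) - 23))/7 = -3/7 + ((4 - 9)*((-3 + 0) - 23))/7 = -3/7 + (-5*(-3 - 23))/7 = -3/7 + (-5*(-26))/7 = -3/7 + (⅐)*130 = -3/7 + 130/7 = 127/7 ≈ 18.143)
-23*R*14 = -23*127/7*14 = -2921/7*14 = -5842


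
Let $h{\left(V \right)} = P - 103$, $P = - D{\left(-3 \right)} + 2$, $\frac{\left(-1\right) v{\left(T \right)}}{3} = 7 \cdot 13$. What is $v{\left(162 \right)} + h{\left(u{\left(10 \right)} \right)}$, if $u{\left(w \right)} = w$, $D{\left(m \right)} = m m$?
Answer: $-383$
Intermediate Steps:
$D{\left(m \right)} = m^{2}$
$v{\left(T \right)} = -273$ ($v{\left(T \right)} = - 3 \cdot 7 \cdot 13 = \left(-3\right) 91 = -273$)
$P = -7$ ($P = - \left(-3\right)^{2} + 2 = \left(-1\right) 9 + 2 = -9 + 2 = -7$)
$h{\left(V \right)} = -110$ ($h{\left(V \right)} = -7 - 103 = -110$)
$v{\left(162 \right)} + h{\left(u{\left(10 \right)} \right)} = -273 - 110 = -383$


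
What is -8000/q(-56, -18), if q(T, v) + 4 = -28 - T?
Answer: -1000/3 ≈ -333.33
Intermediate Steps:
q(T, v) = -32 - T (q(T, v) = -4 + (-28 - T) = -32 - T)
-8000/q(-56, -18) = -8000/(-32 - 1*(-56)) = -8000/(-32 + 56) = -8000/24 = -8000*1/24 = -1000/3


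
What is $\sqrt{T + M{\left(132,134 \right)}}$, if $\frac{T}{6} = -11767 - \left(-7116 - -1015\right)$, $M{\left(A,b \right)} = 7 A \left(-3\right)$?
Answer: $4 i \sqrt{2298} \approx 191.75 i$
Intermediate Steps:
$M{\left(A,b \right)} = - 21 A$
$T = -33996$ ($T = 6 \left(-11767 - \left(-7116 - -1015\right)\right) = 6 \left(-11767 - \left(-7116 + 1015\right)\right) = 6 \left(-11767 - -6101\right) = 6 \left(-11767 + 6101\right) = 6 \left(-5666\right) = -33996$)
$\sqrt{T + M{\left(132,134 \right)}} = \sqrt{-33996 - 2772} = \sqrt{-36768} = 4 i \sqrt{2298}$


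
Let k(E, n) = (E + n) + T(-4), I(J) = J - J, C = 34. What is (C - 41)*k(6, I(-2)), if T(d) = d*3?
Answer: 42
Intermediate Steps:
I(J) = 0
T(d) = 3*d
k(E, n) = -12 + E + n (k(E, n) = (E + n) + 3*(-4) = (E + n) - 12 = -12 + E + n)
(C - 41)*k(6, I(-2)) = (34 - 41)*(-12 + 6 + 0) = -7*(-6) = 42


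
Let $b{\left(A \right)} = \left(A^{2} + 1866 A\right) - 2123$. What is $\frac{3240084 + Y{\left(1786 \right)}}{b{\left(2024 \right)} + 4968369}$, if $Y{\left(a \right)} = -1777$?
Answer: $\frac{3238307}{12839606} \approx 0.25221$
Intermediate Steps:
$b{\left(A \right)} = -2123 + A^{2} + 1866 A$
$\frac{3240084 + Y{\left(1786 \right)}}{b{\left(2024 \right)} + 4968369} = \frac{3240084 - 1777}{\left(-2123 + 2024^{2} + 1866 \cdot 2024\right) + 4968369} = \frac{3238307}{\left(-2123 + 4096576 + 3776784\right) + 4968369} = \frac{3238307}{7871237 + 4968369} = \frac{3238307}{12839606}$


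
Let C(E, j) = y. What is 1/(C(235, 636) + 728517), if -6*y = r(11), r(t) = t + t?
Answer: 3/2185540 ≈ 1.3727e-6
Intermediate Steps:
r(t) = 2*t
y = -11/3 ≈ -3.6667
C(E, j) = -11/3
1/(C(235, 636) + 728517) = 1/(-11/3 + 728517) = 1/(2185540/3) = 3/2185540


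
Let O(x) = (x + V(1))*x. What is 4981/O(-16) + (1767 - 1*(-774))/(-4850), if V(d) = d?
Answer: 2354801/116400 ≈ 20.230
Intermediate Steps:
O(x) = x*(1 + x) (O(x) = (x + 1)*x = (1 + x)*x = x*(1 + x))
4981/O(-16) + (1767 - 1*(-774))/(-4850) = 4981/((-16*(1 - 16))) + (1767 - 1*(-774))/(-4850) = 4981/((-16*(-15))) + (1767 + 774)*(-1/4850) = 4981/240 + 2541*(-1/4850) = 4981*(1/240) - 2541/4850 = 4981/240 - 2541/4850 = 2354801/116400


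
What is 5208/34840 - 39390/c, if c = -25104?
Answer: 31314359/18221320 ≈ 1.7186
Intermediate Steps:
5208/34840 - 39390/c = 5208/34840 - 39390/(-25104) = 5208*(1/34840) - 39390*(-1/25104) = 651/4355 + 6565/4184 = 31314359/18221320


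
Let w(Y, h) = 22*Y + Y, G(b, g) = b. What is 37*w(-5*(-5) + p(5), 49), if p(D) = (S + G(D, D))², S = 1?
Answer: 51911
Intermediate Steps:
p(D) = (1 + D)²
w(Y, h) = 23*Y
37*w(-5*(-5) + p(5), 49) = 37*(23*(-5*(-5) + (1 + 5)²)) = 37*(23*(25 + 6²)) = 37*(23*(25 + 36)) = 37*(23*61) = 37*1403 = 51911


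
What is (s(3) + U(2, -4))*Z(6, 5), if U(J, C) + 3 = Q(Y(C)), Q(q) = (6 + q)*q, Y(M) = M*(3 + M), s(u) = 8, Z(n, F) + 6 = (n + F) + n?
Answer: 495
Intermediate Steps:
Z(n, F) = -6 + F + 2*n (Z(n, F) = -6 + ((n + F) + n) = -6 + ((F + n) + n) = -6 + (F + 2*n) = -6 + F + 2*n)
Q(q) = q*(6 + q)
U(J, C) = -3 + C*(3 + C)*(6 + C*(3 + C)) (U(J, C) = -3 + (C*(3 + C))*(6 + C*(3 + C)) = -3 + C*(3 + C)*(6 + C*(3 + C)))
(s(3) + U(2, -4))*Z(6, 5) = (8 + (-3 - 4*(3 - 4)*(6 - 4*(3 - 4))))*(-6 + 5 + 2*6) = (8 + (-3 - 4*(-1)*(6 - 4*(-1))))*(-6 + 5 + 12) = (8 + (-3 - 4*(-1)*(6 + 4)))*11 = (8 + (-3 - 4*(-1)*10))*11 = (8 + (-3 + 40))*11 = (8 + 37)*11 = 45*11 = 495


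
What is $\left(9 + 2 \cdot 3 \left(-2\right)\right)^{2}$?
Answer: $9$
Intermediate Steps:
$\left(9 + 2 \cdot 3 \left(-2\right)\right)^{2} = \left(9 + 6 \left(-2\right)\right)^{2} = \left(9 - 12\right)^{2} = \left(-3\right)^{2} = 9$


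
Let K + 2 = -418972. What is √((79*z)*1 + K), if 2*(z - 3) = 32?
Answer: I*√417473 ≈ 646.12*I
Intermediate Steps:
z = 19 (z = 3 + (½)*32 = 3 + 16 = 19)
K = -418974 (K = -2 - 418972 = -418974)
√((79*z)*1 + K) = √((79*19)*1 - 418974) = √(1501*1 - 418974) = √(1501 - 418974) = √(-417473) = I*√417473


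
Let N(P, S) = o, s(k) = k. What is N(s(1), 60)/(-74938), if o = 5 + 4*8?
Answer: -37/74938 ≈ -0.00049374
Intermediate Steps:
o = 37 (o = 5 + 32 = 37)
N(P, S) = 37
N(s(1), 60)/(-74938) = 37/(-74938) = 37*(-1/74938) = -37/74938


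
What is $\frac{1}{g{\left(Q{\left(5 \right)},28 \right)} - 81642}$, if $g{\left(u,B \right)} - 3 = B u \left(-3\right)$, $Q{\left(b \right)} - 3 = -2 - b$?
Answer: $- \frac{1}{81303} \approx -1.23 \cdot 10^{-5}$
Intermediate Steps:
$Q{\left(b \right)} = 1 - b$ ($Q{\left(b \right)} = 3 - \left(2 + b\right) = 1 - b$)
$g{\left(u,B \right)} = 3 - 3 B u$ ($g{\left(u,B \right)} = 3 + B u \left(-3\right) = 3 - 3 B u$)
$\frac{1}{g{\left(Q{\left(5 \right)},28 \right)} - 81642} = \frac{1}{\left(3 - 84 \left(1 - 5\right)\right) - 81642} = \frac{1}{\left(3 - 84 \left(-4\right)\right) - 81642} = \frac{1}{\left(3 + 336\right) - 81642} = \frac{1}{339 - 81642} = \frac{1}{-81303} = - \frac{1}{81303}$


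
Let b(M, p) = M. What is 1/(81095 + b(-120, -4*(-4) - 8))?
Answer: 1/80975 ≈ 1.2349e-5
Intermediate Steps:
1/(81095 + b(-120, -4*(-4) - 8)) = 1/(81095 - 120) = 1/80975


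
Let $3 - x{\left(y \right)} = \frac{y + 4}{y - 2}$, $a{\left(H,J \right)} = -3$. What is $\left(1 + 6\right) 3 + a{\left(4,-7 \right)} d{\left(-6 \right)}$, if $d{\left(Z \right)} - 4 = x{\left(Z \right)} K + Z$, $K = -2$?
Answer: $\frac{87}{2} \approx 43.5$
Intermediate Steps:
$x{\left(y \right)} = 3 - \frac{4 + y}{-2 + y}$ ($x{\left(y \right)} = 3 - \frac{y + 4}{y - 2} = 3 - \frac{4 + y}{-2 + y}$)
$d{\left(Z \right)} = 4 + Z - \frac{4 \left(-5 + Z\right)}{-2 + Z}$ ($d{\left(Z \right)} = 4 + \left(\frac{2 \left(-5 + Z\right)}{-2 + Z} \left(-2\right) + Z\right) = 4 + \left(- \frac{4 \left(-5 + Z\right)}{-2 + Z} + Z\right) = 4 + \left(Z - \frac{4 \left(-5 + Z\right)}{-2 + Z}\right) = 4 + Z - \frac{4 \left(-5 + Z\right)}{-2 + Z}$)
$\left(1 + 6\right) 3 + a{\left(4,-7 \right)} d{\left(-6 \right)} = \left(1 + 6\right) 3 - 3 \frac{12 + \left(-6\right)^{2} - -12}{-2 - 6} = 7 \cdot 3 - 3 \frac{12 + 36 + 12}{-8} = 21 - 3 \left(\left(- \frac{1}{8}\right) 60\right) = 21 - - \frac{45}{2} = 21 + \frac{45}{2} = \frac{87}{2}$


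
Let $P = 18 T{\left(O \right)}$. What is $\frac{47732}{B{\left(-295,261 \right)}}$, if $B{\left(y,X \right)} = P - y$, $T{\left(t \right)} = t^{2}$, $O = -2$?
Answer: $\frac{47732}{367} \approx 130.06$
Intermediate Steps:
$P = 72$ ($P = 18 \left(-2\right)^{2} = 18 \cdot 4 = 72$)
$B{\left(y,X \right)} = 72 - y$
$\frac{47732}{B{\left(-295,261 \right)}} = \frac{47732}{72 - -295} = \frac{47732}{72 + 295} = \frac{47732}{367}$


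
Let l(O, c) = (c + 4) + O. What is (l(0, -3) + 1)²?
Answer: 4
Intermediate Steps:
l(O, c) = 4 + O + c (l(O, c) = (4 + c) + O = 4 + O + c)
(l(0, -3) + 1)² = ((4 + 0 - 3) + 1)² = (1 + 1)² = 2² = 4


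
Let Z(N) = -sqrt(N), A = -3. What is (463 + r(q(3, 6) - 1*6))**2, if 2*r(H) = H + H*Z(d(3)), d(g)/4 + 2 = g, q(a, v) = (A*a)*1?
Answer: 885481/4 ≈ 2.2137e+5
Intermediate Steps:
q(a, v) = -3*a (q(a, v) = -3*a*1 = -3*a)
d(g) = -8 + 4*g
r(H) = -H/2 (r(H) = (H + H*(-sqrt(-8 + 4*3)))/2 = (H + H*(-sqrt(-8 + 12)))/2 = (H + H*(-sqrt(4)))/2 = (H + H*(-1*2))/2 = (H + H*(-2))/2 = (H - 2*H)/2 = (-H)/2 = -H/2)
(463 + r(q(3, 6) - 1*6))**2 = (463 - (-3*3 - 1*6)/2)**2 = (463 - (-9 - 6)/2)**2 = (463 - 1/2*(-15))**2 = (463 + 15/2)**2 = (941/2)**2 = 885481/4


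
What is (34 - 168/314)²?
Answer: 27604516/24649 ≈ 1119.9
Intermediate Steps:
(34 - 168/314)² = (34 - 168*1/314)² = (34 - 84/157)² = (5254/157)² = 27604516/24649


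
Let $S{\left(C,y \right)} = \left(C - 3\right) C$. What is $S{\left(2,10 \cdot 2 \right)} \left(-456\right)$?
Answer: $912$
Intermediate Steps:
$S{\left(C,y \right)} = C \left(-3 + C\right)$ ($S{\left(C,y \right)} = \left(-3 + C\right) C = C \left(-3 + C\right)$)
$S{\left(2,10 \cdot 2 \right)} \left(-456\right) = 2 \left(-3 + 2\right) \left(-456\right) = 2 \left(-1\right) \left(-456\right) = \left(-2\right) \left(-456\right) = 912$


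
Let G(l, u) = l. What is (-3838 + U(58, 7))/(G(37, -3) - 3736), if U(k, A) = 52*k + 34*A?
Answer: 584/3699 ≈ 0.15788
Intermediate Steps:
U(k, A) = 34*A + 52*k
(-3838 + U(58, 7))/(G(37, -3) - 3736) = (-3838 + (34*7 + 52*58))/(37 - 3736) = (-3838 + (238 + 3016))/(-3699) = (-3838 + 3254)*(-1/3699) = -584*(-1/3699) = 584/3699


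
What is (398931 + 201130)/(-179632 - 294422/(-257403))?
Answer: -22065357369/6605360182 ≈ -3.3405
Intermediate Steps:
(398931 + 201130)/(-179632 - 294422/(-257403)) = 600061/(-179632 - 294422*(-1/257403)) = 600061/(-179632 + 294422/257403) = 600061/(-46237521274/257403) = 600061*(-257403/46237521274) = -22065357369/6605360182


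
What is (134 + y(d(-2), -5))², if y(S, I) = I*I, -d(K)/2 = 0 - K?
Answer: 25281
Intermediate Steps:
d(K) = 2*K (d(K) = -2*(0 - K) = -(-2)*K = 2*K)
y(S, I) = I²
(134 + y(d(-2), -5))² = (134 + (-5)²)² = (134 + 25)² = 159² = 25281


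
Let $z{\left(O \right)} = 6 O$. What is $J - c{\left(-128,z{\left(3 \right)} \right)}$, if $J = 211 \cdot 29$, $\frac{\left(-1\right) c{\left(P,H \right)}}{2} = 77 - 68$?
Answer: $6137$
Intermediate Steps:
$c{\left(P,H \right)} = -18$ ($c{\left(P,H \right)} = - 2 \left(77 - 68\right) = \left(-2\right) 9 = -18$)
$J = 6119$
$J - c{\left(-128,z{\left(3 \right)} \right)} = 6119 - -18 = 6119 + 18 = 6137$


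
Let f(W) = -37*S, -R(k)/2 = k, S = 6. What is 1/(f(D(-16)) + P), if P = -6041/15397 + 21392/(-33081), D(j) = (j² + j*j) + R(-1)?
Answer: -509348157/113604505799 ≈ -0.0044835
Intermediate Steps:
R(k) = -2*k
D(j) = 2 + 2*j² (D(j) = (j² + j*j) - 2*(-1) = (j² + j²) + 2 = 2*j² + 2 = 2 + 2*j²)
P = -529214945/509348157 (P = -6041*1/15397 + 21392*(-1/33081) = -6041/15397 - 21392/33081 = -529214945/509348157 ≈ -1.0390)
f(W) = -222 (f(W) = -37*6 = -222)
1/(f(D(-16)) + P) = 1/(-222 - 529214945/509348157) = 1/(-113604505799/509348157) = -509348157/113604505799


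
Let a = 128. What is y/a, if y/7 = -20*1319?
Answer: -46165/32 ≈ -1442.7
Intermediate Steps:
y = -184660 (y = 7*(-20*1319) = 7*(-26380) = -184660)
y/a = -184660/128 = -184660*1/128 = -46165/32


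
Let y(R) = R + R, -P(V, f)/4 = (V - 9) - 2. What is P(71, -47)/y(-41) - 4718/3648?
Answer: 122161/74784 ≈ 1.6335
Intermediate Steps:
P(V, f) = 44 - 4*V (P(V, f) = -4*((V - 9) - 2) = -4*((-9 + V) - 2) = -4*(-11 + V) = 44 - 4*V)
y(R) = 2*R
P(71, -47)/y(-41) - 4718/3648 = (44 - 4*71)/((2*(-41))) - 4718/3648 = (44 - 284)/(-82) - 4718*1/3648 = -240*(-1/82) - 2359/1824 = 120/41 - 2359/1824 = 122161/74784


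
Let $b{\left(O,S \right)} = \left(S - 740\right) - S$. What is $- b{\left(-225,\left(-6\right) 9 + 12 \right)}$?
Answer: $740$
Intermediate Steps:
$b{\left(O,S \right)} = -740$ ($b{\left(O,S \right)} = \left(-740 + S\right) - S = -740$)
$- b{\left(-225,\left(-6\right) 9 + 12 \right)} = \left(-1\right) \left(-740\right) = 740$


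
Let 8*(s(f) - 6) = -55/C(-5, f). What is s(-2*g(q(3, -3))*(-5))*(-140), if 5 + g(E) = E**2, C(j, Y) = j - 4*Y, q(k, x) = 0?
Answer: -65135/78 ≈ -835.06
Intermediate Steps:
g(E) = -5 + E**2
s(f) = 6 - 55/(8*(-5 - 4*f)) (s(f) = 6 + (-55/(-5 - 4*f))/8 = 6 - 55/(8*(-5 - 4*f)))
s(-2*g(q(3, -3))*(-5))*(-140) = ((295 + 192*(-2*(-5 + 0**2)*(-5)))/(8*(5 + 4*(-2*(-5 + 0**2)*(-5)))))*(-140) = ((295 + 192*(-2*(-5 + 0)*(-5)))/(8*(5 + 4*(-2*(-5 + 0)*(-5)))))*(-140) = ((295 + 192*(-2*(-5)*(-5)))/(8*(5 + 4*(-2*(-5)*(-5)))))*(-140) = ((295 + 192*(10*(-5)))/(8*(5 + 4*(10*(-5)))))*(-140) = ((295 + 192*(-50))/(8*(5 + 4*(-50))))*(-140) = ((295 - 9600)/(8*(5 - 200)))*(-140) = ((1/8)*(-9305)/(-195))*(-140) = ((1/8)*(-1/195)*(-9305))*(-140) = (1861/312)*(-140) = -65135/78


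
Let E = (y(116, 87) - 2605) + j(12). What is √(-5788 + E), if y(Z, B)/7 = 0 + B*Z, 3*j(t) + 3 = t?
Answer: √62254 ≈ 249.51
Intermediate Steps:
j(t) = -1 + t/3
y(Z, B) = 7*B*Z (y(Z, B) = 7*(0 + B*Z) = 7*(B*Z) = 7*B*Z)
E = 68042 (E = (7*87*116 - 2605) + (-1 + (⅓)*12) = (70644 - 2605) + (-1 + 4) = 68039 + 3 = 68042)
√(-5788 + E) = √(-5788 + 68042) = √62254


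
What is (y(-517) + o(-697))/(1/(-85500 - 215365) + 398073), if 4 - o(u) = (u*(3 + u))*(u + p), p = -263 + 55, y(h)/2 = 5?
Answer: 32927026938865/29941558286 ≈ 1099.7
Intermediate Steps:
y(h) = 10 (y(h) = 2*5 = 10)
p = -208
o(u) = 4 - u*(-208 + u)*(3 + u) (o(u) = 4 - u*(3 + u)*(u - 208) = 4 - u*(3 + u)*(-208 + u) = 4 - u*(-208 + u)*(3 + u))
(y(-517) + o(-697))/(1/(-85500 - 215365) + 398073) = (10 + (4 - 1*(-697)³ + 205*(-697)² + 624*(-697)))/(1/(-85500 - 215365) + 398073) = (10 + (4 - 1*(-338608873) + 205*485809 - 434928))/(1/(-300865) + 398073) = (10 + (4 + 338608873 + 99590845 - 434928))/(-1/300865 + 398073) = (10 + 437764794)/(119766233144/300865) = 437764804*(300865/119766233144) = 32927026938865/29941558286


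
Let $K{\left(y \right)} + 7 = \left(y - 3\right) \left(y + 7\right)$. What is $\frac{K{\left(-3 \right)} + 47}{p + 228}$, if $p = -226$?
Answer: $8$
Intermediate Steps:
$K{\left(y \right)} = -7 + \left(-3 + y\right) \left(7 + y\right)$ ($K{\left(y \right)} = -7 + \left(y - 3\right) \left(y + 7\right) = -7 + \left(-3 + y\right) \left(7 + y\right)$)
$\frac{K{\left(-3 \right)} + 47}{p + 228} = \frac{\left(-28 + \left(-3\right)^{2} + 4 \left(-3\right)\right) + 47}{-226 + 228} = \frac{\left(-28 + 9 - 12\right) + 47}{2} = \left(-31 + 47\right) \frac{1}{2} = 16 \cdot \frac{1}{2} = 8$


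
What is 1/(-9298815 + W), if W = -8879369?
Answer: -1/18178184 ≈ -5.5011e-8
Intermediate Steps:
1/(-9298815 + W) = 1/(-9298815 - 8879369) = 1/(-18178184) = -1/18178184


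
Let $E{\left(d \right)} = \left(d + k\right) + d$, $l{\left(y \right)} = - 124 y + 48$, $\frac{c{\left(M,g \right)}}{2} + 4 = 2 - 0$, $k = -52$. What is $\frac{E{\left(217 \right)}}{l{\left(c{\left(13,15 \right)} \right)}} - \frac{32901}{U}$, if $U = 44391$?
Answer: $- \frac{156797}{4024784} \approx -0.038958$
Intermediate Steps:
$c{\left(M,g \right)} = -4$ ($c{\left(M,g \right)} = -8 + 2 \left(2 - 0\right) = -8 + 2 \left(2 + 0\right) = -8 + 2 \cdot 2 = -8 + 4 = -4$)
$l{\left(y \right)} = 48 - 124 y$
$E{\left(d \right)} = -52 + 2 d$ ($E{\left(d \right)} = \left(d - 52\right) + d = \left(-52 + d\right) + d = -52 + 2 d$)
$\frac{E{\left(217 \right)}}{l{\left(c{\left(13,15 \right)} \right)}} - \frac{32901}{U} = \frac{-52 + 2 \cdot 217}{48 - -496} - \frac{32901}{44391} = \frac{-52 + 434}{48 + 496} - \frac{10967}{14797} = \frac{382}{544} - \frac{10967}{14797} = 382 \cdot \frac{1}{544} - \frac{10967}{14797} = \frac{191}{272} - \frac{10967}{14797} = - \frac{156797}{4024784}$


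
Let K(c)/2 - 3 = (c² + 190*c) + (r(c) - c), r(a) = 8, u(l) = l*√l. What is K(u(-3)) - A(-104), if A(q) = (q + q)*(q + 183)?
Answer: 16400 - 1134*I*√3 ≈ 16400.0 - 1964.1*I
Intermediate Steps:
u(l) = l^(3/2)
A(q) = 2*q*(183 + q) (A(q) = (2*q)*(183 + q) = 2*q*(183 + q))
K(c) = 22 + 2*c² + 378*c (K(c) = 6 + 2*((c² + 190*c) + (8 - c)) = 6 + 2*(8 + c² + 189*c) = 6 + (16 + 2*c² + 378*c) = 22 + 2*c² + 378*c)
K(u(-3)) - A(-104) = (22 + 2*((-3)^(3/2))² + 378*(-3)^(3/2)) - 2*(-104)*(183 - 104) = (22 + 2*(-3*I*√3)² + 378*(-3*I*√3)) - 2*(-104)*79 = (22 + 2*(-27) - 1134*I*√3) - 1*(-16432) = (22 - 54 - 1134*I*√3) + 16432 = (-32 - 1134*I*√3) + 16432 = 16400 - 1134*I*√3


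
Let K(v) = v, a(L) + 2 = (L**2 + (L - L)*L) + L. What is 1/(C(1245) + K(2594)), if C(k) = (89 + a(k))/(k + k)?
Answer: 830/2670139 ≈ 0.00031085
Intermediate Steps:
a(L) = -2 + L + L**2 (a(L) = -2 + ((L**2 + (L - L)*L) + L) = -2 + ((L**2 + 0*L) + L) = -2 + ((L**2 + 0) + L) = -2 + (L**2 + L) = -2 + (L + L**2) = -2 + L + L**2)
C(k) = (87 + k + k**2)/(2*k) (C(k) = (89 + (-2 + k + k**2))/(k + k) = (87 + k + k**2)/((2*k)) = (87 + k + k**2)*(1/(2*k)) = (87 + k + k**2)/(2*k))
1/(C(1245) + K(2594)) = 1/((1/2)*(87 + 1245 + 1245**2)/1245 + 2594) = 1/((1/2)*(1/1245)*(87 + 1245 + 1550025) + 2594) = 1/((1/2)*(1/1245)*1551357 + 2594) = 1/(517119/830 + 2594) = 1/(2670139/830) = 830/2670139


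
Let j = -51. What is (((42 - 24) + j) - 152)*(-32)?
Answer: 5920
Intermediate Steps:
(((42 - 24) + j) - 152)*(-32) = (((42 - 24) - 51) - 152)*(-32) = ((18 - 51) - 152)*(-32) = (-33 - 152)*(-32) = -185*(-32) = 5920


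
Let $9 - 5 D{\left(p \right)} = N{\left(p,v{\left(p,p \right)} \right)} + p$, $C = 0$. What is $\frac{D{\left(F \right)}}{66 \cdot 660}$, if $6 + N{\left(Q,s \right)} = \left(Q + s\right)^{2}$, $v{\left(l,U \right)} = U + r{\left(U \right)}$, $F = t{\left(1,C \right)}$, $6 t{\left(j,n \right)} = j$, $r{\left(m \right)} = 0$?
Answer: $\frac{53}{784080} \approx 6.7595 \cdot 10^{-5}$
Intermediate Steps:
$t{\left(j,n \right)} = \frac{j}{6}$
$F = \frac{1}{6}$ ($F = \frac{1}{6} \cdot 1 = \frac{1}{6} \approx 0.16667$)
$v{\left(l,U \right)} = U$ ($v{\left(l,U \right)} = U + 0 = U$)
$N{\left(Q,s \right)} = -6 + \left(Q + s\right)^{2}$
$D{\left(p \right)} = 3 - \frac{4 p^{2}}{5} - \frac{p}{5}$ ($D{\left(p \right)} = \frac{9}{5} - \frac{\left(-6 + \left(p + p\right)^{2}\right) + p}{5} = \frac{9}{5} - \frac{\left(-6 + \left(2 p\right)^{2}\right) + p}{5} = \frac{9}{5} - \frac{\left(-6 + 4 p^{2}\right) + p}{5} = \frac{9}{5} - \frac{-6 + p + 4 p^{2}}{5} = \frac{9}{5} - \left(- \frac{6}{5} + \frac{p}{5} + \frac{4 p^{2}}{5}\right) = 3 - \frac{4 p^{2}}{5} - \frac{p}{5}$)
$\frac{D{\left(F \right)}}{66 \cdot 660} = \frac{3 - \frac{4}{5 \cdot 36} - \frac{1}{30}}{66 \cdot 660} = \frac{3 - \frac{1}{45} - \frac{1}{30}}{43560} = \left(3 - \frac{1}{45} - \frac{1}{30}\right) \frac{1}{43560} = \frac{53}{18} \cdot \frac{1}{43560} = \frac{53}{784080}$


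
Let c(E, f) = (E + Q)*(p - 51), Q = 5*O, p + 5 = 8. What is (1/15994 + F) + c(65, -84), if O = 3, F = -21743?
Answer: -409174501/15994 ≈ -25583.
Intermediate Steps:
p = 3 (p = -5 + 8 = 3)
Q = 15 (Q = 5*3 = 15)
c(E, f) = -720 - 48*E (c(E, f) = (E + 15)*(3 - 51) = (15 + E)*(-48) = -720 - 48*E)
(1/15994 + F) + c(65, -84) = (1/15994 - 21743) + (-720 - 48*65) = (1/15994 - 21743) + (-720 - 3120) = -347757541/15994 - 3840 = -409174501/15994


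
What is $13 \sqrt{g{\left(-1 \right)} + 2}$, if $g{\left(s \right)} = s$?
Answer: $13$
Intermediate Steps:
$13 \sqrt{g{\left(-1 \right)} + 2} = 13 \sqrt{-1 + 2} = 13 \sqrt{1} = 13 \cdot 1 = 13$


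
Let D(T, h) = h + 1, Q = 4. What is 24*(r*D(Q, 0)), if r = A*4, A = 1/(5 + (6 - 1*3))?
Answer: 12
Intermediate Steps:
D(T, h) = 1 + h
A = 1/8 (A = 1/(5 + (6 - 3)) = 1/(5 + 3) = 1/8 ≈ 0.12500)
r = 1/2 (r = (1/8)*4 = 1/2 ≈ 0.50000)
24*(r*D(Q, 0)) = 24*((1 + 0)/2) = 24*((1/2)*1) = 24*(1/2) = 12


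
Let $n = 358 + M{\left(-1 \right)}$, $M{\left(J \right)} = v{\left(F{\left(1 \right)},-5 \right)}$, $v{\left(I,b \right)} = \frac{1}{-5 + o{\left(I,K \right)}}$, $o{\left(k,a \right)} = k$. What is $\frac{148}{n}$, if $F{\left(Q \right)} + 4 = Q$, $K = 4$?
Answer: $\frac{1184}{2863} \approx 0.41355$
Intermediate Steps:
$F{\left(Q \right)} = -4 + Q$
$v{\left(I,b \right)} = \frac{1}{-5 + I}$
$M{\left(J \right)} = - \frac{1}{8}$ ($M{\left(J \right)} = \frac{1}{-5 + \left(-4 + 1\right)} = \frac{1}{-5 - 3} = \frac{1}{-8} = - \frac{1}{8}$)
$n = \frac{2863}{8}$ ($n = 358 - \frac{1}{8} = \frac{2863}{8} \approx 357.88$)
$\frac{148}{n} = \frac{148}{\frac{2863}{8}} = 148 \cdot \frac{8}{2863} = \frac{1184}{2863}$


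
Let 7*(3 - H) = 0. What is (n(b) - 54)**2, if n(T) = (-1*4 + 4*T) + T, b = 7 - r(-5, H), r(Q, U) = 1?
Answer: 784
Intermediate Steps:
H = 3 (H = 3 - 1/7*0 = 3 + 0 = 3)
b = 6 (b = 7 - 1*1 = 7 - 1 = 6)
n(T) = -4 + 5*T (n(T) = (-4 + 4*T) + T = -4 + 5*T)
(n(b) - 54)**2 = ((-4 + 5*6) - 54)**2 = ((-4 + 30) - 54)**2 = (26 - 54)**2 = (-28)**2 = 784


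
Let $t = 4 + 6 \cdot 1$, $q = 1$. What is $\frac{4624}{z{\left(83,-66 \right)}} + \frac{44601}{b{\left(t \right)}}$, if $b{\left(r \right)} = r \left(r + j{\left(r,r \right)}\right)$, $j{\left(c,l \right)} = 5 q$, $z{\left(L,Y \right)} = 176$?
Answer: $\frac{177987}{550} \approx 323.61$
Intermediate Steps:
$j{\left(c,l \right)} = 5$ ($j{\left(c,l \right)} = 5 \cdot 1 = 5$)
$t = 10$ ($t = 4 + 6 = 10$)
$b{\left(r \right)} = r \left(5 + r\right)$ ($b{\left(r \right)} = r \left(r + 5\right) = r \left(5 + r\right)$)
$\frac{4624}{z{\left(83,-66 \right)}} + \frac{44601}{b{\left(t \right)}} = \frac{4624}{176} + \frac{44601}{10 \left(5 + 10\right)} = 4624 \cdot \frac{1}{176} + \frac{44601}{10 \cdot 15} = \frac{289}{11} + \frac{44601}{150} = \frac{289}{11} + 44601 \cdot \frac{1}{150} = \frac{289}{11} + \frac{14867}{50} = \frac{177987}{550}$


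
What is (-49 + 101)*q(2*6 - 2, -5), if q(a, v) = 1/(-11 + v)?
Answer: -13/4 ≈ -3.2500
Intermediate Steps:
(-49 + 101)*q(2*6 - 2, -5) = (-49 + 101)/(-11 - 5) = 52/(-16) = 52*(-1/16) = -13/4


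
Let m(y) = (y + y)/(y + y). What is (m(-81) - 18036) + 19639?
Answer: 1604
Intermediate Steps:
m(y) = 1 (m(y) = (2*y)/((2*y)) = (2*y)*(1/(2*y)) = 1)
(m(-81) - 18036) + 19639 = (1 - 18036) + 19639 = -18035 + 19639 = 1604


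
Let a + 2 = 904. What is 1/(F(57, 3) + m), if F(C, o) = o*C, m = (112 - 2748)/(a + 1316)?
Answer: 1109/188321 ≈ 0.0058889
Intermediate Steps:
a = 902 (a = -2 + 904 = 902)
m = -1318/1109 (m = (112 - 2748)/(902 + 1316) = -2636/2218 = -2636*1/2218 = -1318/1109 ≈ -1.1885)
F(C, o) = C*o
1/(F(57, 3) + m) = 1/(57*3 - 1318/1109) = 1/(171 - 1318/1109) = 1/(188321/1109) = 1109/188321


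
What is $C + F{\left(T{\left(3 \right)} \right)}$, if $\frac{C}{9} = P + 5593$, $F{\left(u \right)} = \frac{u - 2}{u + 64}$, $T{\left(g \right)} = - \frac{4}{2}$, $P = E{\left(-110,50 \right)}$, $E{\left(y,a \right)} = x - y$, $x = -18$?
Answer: $\frac{1586113}{31} \approx 51165.0$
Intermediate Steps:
$E{\left(y,a \right)} = -18 - y$
$P = 92$ ($P = -18 - -110 = -18 + 110 = 92$)
$T{\left(g \right)} = -2$ ($T{\left(g \right)} = \left(-4\right) \frac{1}{2} = -2$)
$F{\left(u \right)} = \frac{-2 + u}{64 + u}$
$C = 51165$ ($C = 9 \left(92 + 5593\right) = 9 \cdot 5685 = 51165$)
$C + F{\left(T{\left(3 \right)} \right)} = 51165 + \frac{-2 - 2}{64 - 2} = 51165 + \frac{1}{62} \left(-4\right) = 51165 - \frac{2}{31} = \frac{1586113}{31}$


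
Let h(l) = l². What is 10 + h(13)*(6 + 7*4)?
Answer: 5756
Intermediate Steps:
10 + h(13)*(6 + 7*4) = 10 + 13²*(6 + 7*4) = 10 + 169*(6 + 28) = 10 + 169*34 = 10 + 5746 = 5756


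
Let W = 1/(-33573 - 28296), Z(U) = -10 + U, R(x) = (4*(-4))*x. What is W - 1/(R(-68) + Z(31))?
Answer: -62978/68612721 ≈ -0.00091788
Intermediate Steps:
R(x) = -16*x
W = -1/61869 (W = 1/(-61869) = -1/61869 ≈ -1.6163e-5)
W - 1/(R(-68) + Z(31)) = -1/61869 - 1/(-16*(-68) + (-10 + 31)) = -1/61869 - 1/(1088 + 21) = -1/61869 - 1/1109 = -62978/68612721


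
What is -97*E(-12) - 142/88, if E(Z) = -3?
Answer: 12733/44 ≈ 289.39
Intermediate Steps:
-97*E(-12) - 142/88 = -97*(-3) - 142/88 = 291 - 142*1/88 = 291 - 71/44 = 12733/44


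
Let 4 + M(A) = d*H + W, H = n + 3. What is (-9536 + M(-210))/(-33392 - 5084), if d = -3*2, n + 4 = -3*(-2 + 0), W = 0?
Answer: 4785/19238 ≈ 0.24873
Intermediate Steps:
n = 2 (n = -4 - 3*(-2 + 0) = -4 - 3*(-2) = -4 + 6 = 2)
d = -6
H = 5 (H = 2 + 3 = 5)
M(A) = -34 (M(A) = -4 + (-6*5 + 0) = -4 + (-30 + 0) = -4 - 30 = -34)
(-9536 + M(-210))/(-33392 - 5084) = (-9536 - 34)/(-33392 - 5084) = -9570/(-38476) = -9570*(-1/38476) = 4785/19238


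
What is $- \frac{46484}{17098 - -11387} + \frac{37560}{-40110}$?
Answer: $- \frac{97812328}{38084445} \approx -2.5683$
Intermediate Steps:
$- \frac{46484}{17098 - -11387} + \frac{37560}{-40110} = - \frac{46484}{17098 + 11387} + 37560 \left(- \frac{1}{40110}\right) = - \frac{46484}{28485} - \frac{1252}{1337} = - \frac{97812328}{38084445}$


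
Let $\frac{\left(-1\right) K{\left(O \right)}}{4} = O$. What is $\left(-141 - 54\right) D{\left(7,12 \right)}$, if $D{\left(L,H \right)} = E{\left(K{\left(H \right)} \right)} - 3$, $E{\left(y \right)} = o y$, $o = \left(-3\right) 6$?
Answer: $-167895$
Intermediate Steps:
$o = -18$
$K{\left(O \right)} = - 4 O$
$E{\left(y \right)} = - 18 y$
$D{\left(L,H \right)} = -3 + 72 H$ ($D{\left(L,H \right)} = - 18 \left(- 4 H\right) - 3 = 72 H - 3 = -3 + 72 H$)
$\left(-141 - 54\right) D{\left(7,12 \right)} = \left(-141 - 54\right) \left(-3 + 72 \cdot 12\right) = \left(-141 + \left(-55 + 1\right)\right) \left(-3 + 864\right) = \left(-141 - 54\right) 861 = \left(-195\right) 861 = -167895$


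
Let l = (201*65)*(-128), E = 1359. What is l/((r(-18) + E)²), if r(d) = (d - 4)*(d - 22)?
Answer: -1672320/5013121 ≈ -0.33359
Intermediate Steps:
l = -1672320 (l = 13065*(-128) = -1672320)
r(d) = (-22 + d)*(-4 + d) (r(d) = (-4 + d)*(-22 + d) = (-22 + d)*(-4 + d))
l/((r(-18) + E)²) = -1672320/((88 + (-18)² - 26*(-18)) + 1359)² = -1672320/((88 + 324 + 468) + 1359)² = -1672320/(880 + 1359)² = -1672320/(2239²) = -1672320/5013121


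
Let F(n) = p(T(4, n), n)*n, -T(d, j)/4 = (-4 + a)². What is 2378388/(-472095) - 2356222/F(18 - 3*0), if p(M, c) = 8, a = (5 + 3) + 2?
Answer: -20605613203/1258920 ≈ -16368.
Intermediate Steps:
a = 10 (a = 8 + 2 = 10)
T(d, j) = -144 (T(d, j) = -4*(-4 + 10)² = -4*6² = -4*36 = -144)
F(n) = 8*n
2378388/(-472095) - 2356222/F(18 - 3*0) = 2378388/(-472095) - 2356222*1/(8*(18 - 3*0)) = 2378388*(-1/472095) - 2356222*1/(8*(18 + 0)) = -792796/157365 - 2356222/(8*18) = -792796/157365 - 2356222/144 = -792796/157365 - 2356222*1/144 = -792796/157365 - 1178111/72 = -20605613203/1258920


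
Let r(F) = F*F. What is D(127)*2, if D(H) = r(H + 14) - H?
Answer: 39508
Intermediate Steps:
r(F) = F²
D(H) = (14 + H)² - H (D(H) = (H + 14)² - H = (14 + H)² - H)
D(127)*2 = ((14 + 127)² - 1*127)*2 = (141² - 127)*2 = (19881 - 127)*2 = 19754*2 = 39508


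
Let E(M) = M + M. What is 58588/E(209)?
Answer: 29294/209 ≈ 140.16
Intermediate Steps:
E(M) = 2*M
58588/E(209) = 58588/((2*209)) = 58588/418 = 58588*(1/418) = 29294/209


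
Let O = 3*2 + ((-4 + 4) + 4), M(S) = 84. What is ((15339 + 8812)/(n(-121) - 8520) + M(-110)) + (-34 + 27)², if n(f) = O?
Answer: 1107679/8510 ≈ 130.16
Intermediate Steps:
O = 10 (O = 6 + (0 + 4) = 6 + 4 = 10)
n(f) = 10
((15339 + 8812)/(n(-121) - 8520) + M(-110)) + (-34 + 27)² = ((15339 + 8812)/(10 - 8520) + 84) + (-34 + 27)² = (24151/(-8510) + 84) + (-7)² = (24151*(-1/8510) + 84) + 49 = (-24151/8510 + 84) + 49 = 690689/8510 + 49 = 1107679/8510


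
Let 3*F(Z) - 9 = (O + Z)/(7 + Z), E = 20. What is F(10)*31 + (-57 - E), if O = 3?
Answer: 1219/51 ≈ 23.902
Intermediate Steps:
F(Z) = 3 + (3 + Z)/(3*(7 + Z)) (F(Z) = 3 + ((3 + Z)/(7 + Z))/3 = 3 + (3 + Z)/(3*(7 + Z)))
F(10)*31 + (-57 - E) = (2*(33 + 5*10)/(3*(7 + 10)))*31 + (-57 - 1*20) = ((⅔)*(33 + 50)/17)*31 + (-57 - 20) = ((⅔)*(1/17)*83)*31 - 77 = (166/51)*31 - 77 = 5146/51 - 77 = 1219/51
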